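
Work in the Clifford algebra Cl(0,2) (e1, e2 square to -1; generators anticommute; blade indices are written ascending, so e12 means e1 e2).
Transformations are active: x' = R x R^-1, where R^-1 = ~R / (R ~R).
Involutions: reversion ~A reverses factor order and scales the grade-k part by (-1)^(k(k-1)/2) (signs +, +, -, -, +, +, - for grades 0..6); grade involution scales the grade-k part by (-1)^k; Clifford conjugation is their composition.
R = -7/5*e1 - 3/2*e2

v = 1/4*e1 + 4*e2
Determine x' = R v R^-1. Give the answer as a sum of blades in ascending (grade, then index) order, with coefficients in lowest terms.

~R = -7/5*e1 - 3/2*e2, and R ~R = -421/100, so R^-1 = ~R / (-421/100).
R v = 127/20 - 209/40*e12
Answer: 6691/1684*e1 + 221/421*e2


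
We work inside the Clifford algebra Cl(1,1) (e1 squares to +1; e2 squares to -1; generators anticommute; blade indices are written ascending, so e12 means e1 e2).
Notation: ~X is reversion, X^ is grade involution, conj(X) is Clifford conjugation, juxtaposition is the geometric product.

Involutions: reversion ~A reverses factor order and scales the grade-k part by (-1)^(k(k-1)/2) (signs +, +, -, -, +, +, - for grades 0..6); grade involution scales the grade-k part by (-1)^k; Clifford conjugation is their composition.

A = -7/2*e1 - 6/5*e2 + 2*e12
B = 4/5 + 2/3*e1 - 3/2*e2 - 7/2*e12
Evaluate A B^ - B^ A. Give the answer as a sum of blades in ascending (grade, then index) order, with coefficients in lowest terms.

first term: -43/15 - 8/5*e1 + 3787/300*e2 - 89/20*e12
second term: -43/15 - 4*e1 - 4363/300*e2 + 153/20*e12
Answer: 12/5*e1 + 163/6*e2 - 121/10*e12


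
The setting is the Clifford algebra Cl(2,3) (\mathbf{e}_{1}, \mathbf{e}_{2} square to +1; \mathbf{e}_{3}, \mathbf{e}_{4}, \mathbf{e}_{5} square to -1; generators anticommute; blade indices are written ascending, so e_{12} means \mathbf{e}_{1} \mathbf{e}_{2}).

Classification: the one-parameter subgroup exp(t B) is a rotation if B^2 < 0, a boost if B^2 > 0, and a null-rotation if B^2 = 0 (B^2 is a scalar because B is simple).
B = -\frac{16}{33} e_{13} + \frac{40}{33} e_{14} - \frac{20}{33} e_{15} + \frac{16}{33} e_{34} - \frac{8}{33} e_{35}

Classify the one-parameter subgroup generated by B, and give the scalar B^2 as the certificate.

B^2 term by term: the squares give (-\frac{16}{33})^2*(e_{13})^2 + (\frac{40}{33})^2*(e_{14})^2 + (-\frac{20}{33})^2*(e_{15})^2 + (\frac{16}{33})^2*(e_{34})^2 + (-\frac{8}{33})^2*(e_{35})^2 = \frac{256}{1089}*(+1) + \frac{1600}{1089}*(+1) + \frac{400}{1089}*(+1) + \frac{256}{1089}*(-1) + \frac{64}{1089}*(-1) = \frac{16}{9} (each basis 2-blade squares to minus the product of its generators' squares); cross terms between blades sharing an index anticommute and cancel; the commuting (index-disjoint) pairs give grade-4 terms 2*c*c'*(blade product), which cancel blade by blade — e_{1345}: \frac{640}{1089} - \frac{640}{1089} = 0 — confirming B is simple. So B^2 = \frac{16}{9}.
Answer: boost, certificate B^2 = \frac{16}{9}. The scalar \frac{16}{9} is the complete invariant here: its sign names the subgroup type.


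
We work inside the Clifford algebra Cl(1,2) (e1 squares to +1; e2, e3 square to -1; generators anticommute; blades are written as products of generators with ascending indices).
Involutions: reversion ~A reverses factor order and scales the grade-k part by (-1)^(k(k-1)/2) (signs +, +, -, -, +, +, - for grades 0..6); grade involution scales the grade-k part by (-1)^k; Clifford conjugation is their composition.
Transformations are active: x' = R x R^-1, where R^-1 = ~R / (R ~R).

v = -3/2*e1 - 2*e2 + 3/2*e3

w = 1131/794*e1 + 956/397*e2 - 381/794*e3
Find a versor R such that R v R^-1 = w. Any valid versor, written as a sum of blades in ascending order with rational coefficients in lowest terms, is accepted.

Why this works: both vectors square to -4, so q(v) = q(w) and R = v + w = -30/397*e1 + 162/397*e2 + 405/397*e3 carries v to w — its own direction survives, the complement (v - w)/2 flips.
Answer: -30/397*e1 + 162/397*e2 + 405/397*e3


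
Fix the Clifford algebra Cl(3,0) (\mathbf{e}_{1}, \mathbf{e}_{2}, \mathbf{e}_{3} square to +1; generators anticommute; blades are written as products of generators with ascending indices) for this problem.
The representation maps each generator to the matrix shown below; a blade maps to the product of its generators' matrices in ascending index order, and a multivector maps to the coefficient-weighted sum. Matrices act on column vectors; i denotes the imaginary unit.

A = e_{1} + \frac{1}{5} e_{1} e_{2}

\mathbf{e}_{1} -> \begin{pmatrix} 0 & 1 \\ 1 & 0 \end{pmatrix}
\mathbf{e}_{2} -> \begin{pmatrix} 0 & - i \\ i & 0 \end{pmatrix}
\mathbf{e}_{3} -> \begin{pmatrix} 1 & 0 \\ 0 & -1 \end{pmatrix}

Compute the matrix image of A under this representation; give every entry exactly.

Bivector images (products of the table entries): rho(e_{1} e_{2}) = rho(\mathbf{e}_{1})rho(\mathbf{e}_{2}) = \begin{pmatrix} i & 0 \\ 0 & - i \end{pmatrix}.
M = (1)*rho(e_{1}) + (\frac{1}{5})*rho(e_{1} e_{2}), summed entrywise:
Answer: \begin{pmatrix} \frac{i}{5} & 1 \\ 1 & - \frac{i}{5} \end{pmatrix}


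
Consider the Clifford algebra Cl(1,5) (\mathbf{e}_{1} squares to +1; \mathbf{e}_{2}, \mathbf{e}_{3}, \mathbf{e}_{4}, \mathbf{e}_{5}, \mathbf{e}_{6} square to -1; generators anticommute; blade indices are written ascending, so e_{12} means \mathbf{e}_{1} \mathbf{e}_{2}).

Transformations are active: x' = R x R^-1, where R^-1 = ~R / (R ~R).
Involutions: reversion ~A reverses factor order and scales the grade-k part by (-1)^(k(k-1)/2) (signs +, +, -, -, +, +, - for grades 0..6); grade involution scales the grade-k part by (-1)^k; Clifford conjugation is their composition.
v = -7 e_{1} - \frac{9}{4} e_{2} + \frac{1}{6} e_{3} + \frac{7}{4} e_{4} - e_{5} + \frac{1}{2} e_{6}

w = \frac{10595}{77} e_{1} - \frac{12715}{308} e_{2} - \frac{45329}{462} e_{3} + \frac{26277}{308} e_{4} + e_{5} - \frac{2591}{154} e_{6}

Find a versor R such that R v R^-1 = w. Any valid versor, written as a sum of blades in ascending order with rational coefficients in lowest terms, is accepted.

Here q(v) = q(w) = \frac{2851}{72}; the classical choice R = v + w = \frac{10056}{77} e_{1} - \frac{3352}{77} e_{2} - \frac{7542}{77} e_{3} + \frac{6704}{77} e_{4} - \frac{1257}{77} e_{6} then realises v -> w under the sandwich.
Answer: \frac{10056}{77} e_{1} - \frac{3352}{77} e_{2} - \frac{7542}{77} e_{3} + \frac{6704}{77} e_{4} - \frac{1257}{77} e_{6}


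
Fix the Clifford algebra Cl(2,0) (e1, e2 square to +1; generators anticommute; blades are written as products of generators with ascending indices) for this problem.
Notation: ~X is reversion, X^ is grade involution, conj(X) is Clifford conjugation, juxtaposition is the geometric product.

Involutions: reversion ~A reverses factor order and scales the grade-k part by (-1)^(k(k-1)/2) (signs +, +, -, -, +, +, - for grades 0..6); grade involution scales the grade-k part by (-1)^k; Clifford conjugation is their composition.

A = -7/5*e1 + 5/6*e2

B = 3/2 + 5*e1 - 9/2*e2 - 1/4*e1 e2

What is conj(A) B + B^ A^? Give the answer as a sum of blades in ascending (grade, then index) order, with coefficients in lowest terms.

first term: 43/4 + 227/120*e1 - 8/5*e2 - 32/15*e1 e2
second term: -43/4 + 277/120*e1 - 9/10*e2 - 32/15*e1 e2
Answer: 21/5*e1 - 5/2*e2 - 64/15*e1 e2


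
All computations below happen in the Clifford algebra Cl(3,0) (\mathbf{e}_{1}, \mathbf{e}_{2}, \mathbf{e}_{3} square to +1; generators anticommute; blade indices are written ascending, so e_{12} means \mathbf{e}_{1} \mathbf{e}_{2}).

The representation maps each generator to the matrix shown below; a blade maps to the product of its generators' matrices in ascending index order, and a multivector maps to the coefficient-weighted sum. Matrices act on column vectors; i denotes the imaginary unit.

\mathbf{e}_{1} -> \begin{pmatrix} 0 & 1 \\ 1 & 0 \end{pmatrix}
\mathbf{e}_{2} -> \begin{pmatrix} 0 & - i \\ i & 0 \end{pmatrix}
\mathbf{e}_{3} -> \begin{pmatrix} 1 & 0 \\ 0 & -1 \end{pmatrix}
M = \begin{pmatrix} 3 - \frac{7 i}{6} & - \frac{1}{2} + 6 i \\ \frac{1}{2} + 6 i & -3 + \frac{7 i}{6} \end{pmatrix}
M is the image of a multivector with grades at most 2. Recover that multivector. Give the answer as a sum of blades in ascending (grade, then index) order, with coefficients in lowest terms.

Method: 1, rho(e_{1}), rho(e_{2}), rho(e_{3}) form a trace-orthogonal basis of the 2x2 complex matrices (tr(X Y) = 2 if X = Y, else 0), so M = m0*1 + m1*rho(e_{1}) + m2*rho(e_{2}) + m3*rho(e_{3}) with m0 = tr(M)/2 = 0, m1 = tr(M rho(e_{1}))/2 = 6 i, m2 = tr(M rho(e_{2}))/2 = - \frac{i}{2}, m3 = tr(M rho(e_{3}))/2 = 3 - \frac{7 i}{6}.
Multiplying table entries, the bivector images are rho(e_{12}) = i*rho(e_{3}), rho(e_{13}) = -i*rho(e_{2}), rho(e_{23}) = i*rho(e_{1}); with real blade coefficients the real parts of m0..m3 are the coefficients of 1, e_{1}, e_{2}, e_{3} and the imaginary parts give the bivectors (e_{23}: Im m1, e_{13}: -Im m2, e_{12}: Im m3).
Answer: 3 e_{3} - \frac{7}{6} e_{12} + \frac{1}{2} e_{13} + 6 e_{23}


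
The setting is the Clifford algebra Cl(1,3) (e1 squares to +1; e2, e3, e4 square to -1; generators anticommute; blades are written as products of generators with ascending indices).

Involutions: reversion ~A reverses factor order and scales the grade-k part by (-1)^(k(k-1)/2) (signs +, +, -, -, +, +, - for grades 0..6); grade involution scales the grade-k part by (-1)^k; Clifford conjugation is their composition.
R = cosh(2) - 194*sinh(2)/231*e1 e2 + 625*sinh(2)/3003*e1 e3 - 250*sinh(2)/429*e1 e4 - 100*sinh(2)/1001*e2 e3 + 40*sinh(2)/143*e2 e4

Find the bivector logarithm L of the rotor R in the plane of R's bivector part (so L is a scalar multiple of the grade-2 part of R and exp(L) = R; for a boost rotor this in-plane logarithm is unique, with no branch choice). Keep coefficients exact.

The scalar part of R is cosh(2), so cosh pins the rapidity up to sign — the sign comes from the bivector part; dividing that part by sinh of the rapidity yields the plane, and the in-plane L = rapidity * plane is unique because the two sign choices cancel.
Concretely: cosh(rapidity) = cosh(2) gives rapidity = ±2, and since rapidity/sinh(rapidity) is even the sign is immaterial: L = (rapidity/sinh(rapidity)) * <R>_2 = (2/sinh(2)) * <R>_2.
Answer: -388/231*e1 e2 + 1250/3003*e1 e3 - 500/429*e1 e4 - 200/1001*e2 e3 + 80/143*e2 e4


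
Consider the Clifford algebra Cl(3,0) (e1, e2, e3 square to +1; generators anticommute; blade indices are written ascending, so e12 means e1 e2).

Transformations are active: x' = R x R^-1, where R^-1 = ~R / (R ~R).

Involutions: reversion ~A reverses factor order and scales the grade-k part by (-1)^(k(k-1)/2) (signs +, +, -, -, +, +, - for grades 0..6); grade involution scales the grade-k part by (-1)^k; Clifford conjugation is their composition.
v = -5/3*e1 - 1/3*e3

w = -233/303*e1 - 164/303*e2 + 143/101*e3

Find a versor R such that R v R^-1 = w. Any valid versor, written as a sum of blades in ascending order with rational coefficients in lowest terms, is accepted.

Since q(v) = q(w) = 26/9, the sum R = v + w = -246/101*e1 - 164/303*e2 + 328/303*e3 does the job whenever invertible.
Answer: -246/101*e1 - 164/303*e2 + 328/303*e3


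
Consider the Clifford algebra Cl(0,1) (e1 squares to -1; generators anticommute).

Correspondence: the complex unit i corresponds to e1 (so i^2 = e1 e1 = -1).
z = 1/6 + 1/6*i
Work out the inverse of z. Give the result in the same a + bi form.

In blades: z = 1/6 + 1/6*e1.
With qbar = 1/6 - 1/6*e1 (scalar fixed, mapped units negated), z qbar = 1/18 (the sum of squared coefficients), so z^-1 = qbar / (1/18) = 3 - 3*e1; translating back:
Answer: 3 - 3i


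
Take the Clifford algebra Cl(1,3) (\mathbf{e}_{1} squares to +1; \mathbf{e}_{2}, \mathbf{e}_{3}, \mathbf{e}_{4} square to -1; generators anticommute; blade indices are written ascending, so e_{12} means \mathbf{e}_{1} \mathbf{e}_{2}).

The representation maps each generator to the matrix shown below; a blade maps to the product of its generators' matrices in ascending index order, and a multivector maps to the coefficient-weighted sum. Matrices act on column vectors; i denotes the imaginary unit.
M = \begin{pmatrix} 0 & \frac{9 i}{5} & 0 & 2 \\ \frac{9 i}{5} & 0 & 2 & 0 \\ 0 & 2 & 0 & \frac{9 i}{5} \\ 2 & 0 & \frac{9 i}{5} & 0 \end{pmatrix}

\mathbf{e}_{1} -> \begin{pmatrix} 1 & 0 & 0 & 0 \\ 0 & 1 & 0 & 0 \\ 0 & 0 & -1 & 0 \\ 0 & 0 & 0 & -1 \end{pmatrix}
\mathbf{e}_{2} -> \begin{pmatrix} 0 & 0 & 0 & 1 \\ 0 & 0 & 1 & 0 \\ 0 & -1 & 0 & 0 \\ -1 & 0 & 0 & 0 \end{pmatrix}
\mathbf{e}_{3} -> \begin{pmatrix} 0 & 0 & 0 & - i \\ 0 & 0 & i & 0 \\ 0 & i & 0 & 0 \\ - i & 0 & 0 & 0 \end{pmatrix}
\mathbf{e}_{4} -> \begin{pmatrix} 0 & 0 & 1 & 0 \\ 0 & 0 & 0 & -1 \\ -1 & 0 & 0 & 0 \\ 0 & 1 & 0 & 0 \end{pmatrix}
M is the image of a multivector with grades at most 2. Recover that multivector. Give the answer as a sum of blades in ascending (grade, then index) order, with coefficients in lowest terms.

Method: the blade images are trace-orthogonal — tr(rho(e_A) rho(e_B)^-1) = 4 if A = B and 0 otherwise — and rho(e_A)^-1 = (e_A)^2 * rho(e_A) with (e_A)^2 = +1 or -1, so the coefficient of e_A in the preimage is (e_A)^2 * tr(M rho(e_A))/4.
Nonzero projections over blades of grade <= 2: e_{12}: (e_{12})^2 = +1, tr(M rho(e_{12})) = 8, coefficient 2; e_{34}: (e_{34})^2 = -1, tr(M rho(e_{34})) = \frac{36}{5}, coefficient -\frac{9}{5}. Every other blade of grade <= 2 projects to 0.
Answer: 2 e_{12} - \frac{9}{5} e_{34}


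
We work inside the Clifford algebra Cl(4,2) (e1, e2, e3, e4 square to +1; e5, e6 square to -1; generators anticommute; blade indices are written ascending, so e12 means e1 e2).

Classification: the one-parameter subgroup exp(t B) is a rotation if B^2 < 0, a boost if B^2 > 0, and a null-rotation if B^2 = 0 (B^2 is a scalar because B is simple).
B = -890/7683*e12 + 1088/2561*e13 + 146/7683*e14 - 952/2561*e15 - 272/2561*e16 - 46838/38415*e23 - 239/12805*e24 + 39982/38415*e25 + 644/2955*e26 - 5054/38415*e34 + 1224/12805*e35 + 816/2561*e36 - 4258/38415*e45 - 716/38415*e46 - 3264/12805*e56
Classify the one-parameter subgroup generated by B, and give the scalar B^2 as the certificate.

B^2 term by term: the squares give (-890/7683)^2*(e12)^2 + (1088/2561)^2*(e13)^2 + (146/7683)^2*(e14)^2 + (-952/2561)^2*(e15)^2 + (-272/2561)^2*(e16)^2 + (-46838/38415)^2*(e23)^2 + (-239/12805)^2*(e24)^2 + (39982/38415)^2*(e25)^2 + (644/2955)^2*(e26)^2 + (-5054/38415)^2*(e34)^2 + (1224/12805)^2*(e35)^2 + (816/2561)^2*(e36)^2 + (-4258/38415)^2*(e45)^2 + (-716/38415)^2*(e46)^2 + (-3264/12805)^2*(e56)^2 = 792100/59028489*(-1) + 1183744/6558721*(-1) + 21316/59028489*(-1) + 906304/6558721*(+1) + 73984/6558721*(+1) + 2193798244/1475712225*(-1) + 57121/163968025*(-1) + 1598560324/1475712225*(+1) + 414736/8732025*(+1) + 25542916/1475712225*(-1) + 1498176/163968025*(+1) + 665856/6558721*(+1) + 18130564/1475712225*(+1) + 512656/1475712225*(+1) + 10653696/163968025*(-1) = -9/25 (each basis 2-blade squares to minus the product of its generators' squares); cross terms between blades sharing an index anticommute and cancel; the commuting (index-disjoint) pairs give grade-4 terms 2*c*c'*(blade product), which cancel blade by blade — e1234: 1799224/59028489 + 520064/32793605 - 13676696/295142445 = 0; e1235: -145248/6558721 - 87000832/98380815 + 89179552/98380815 = 0; e1236: -484160/6558721 - 1401344/7567755 + 25479872/98380815 = 0; e1245: 1515848/59028489 - 11674744/295142445 + 455056/32793605 = 0; e1246: 254896/59028489 - 188048/22703265 + 130016/32793605 = 0; e1256: 387328/6558721 + 1226176/7567755 - 21750208/98380815 = 0; e1345: -9265408/98380815 - 119136/32793605 + 9622816/98380815 = 0; e1346: -1558016/98380815 - 79424/6558721 + 2749376/98380815 = 0; e1356: -7102464/32793605 + 1553664/6558721 - 665856/32793605 = 0; e1456: -317696/32793605 - 1363264/98380815 + 2316352/98380815 = 0; e2345: 398872408/1475712225 + 585072/163968025 - 404138056/1475712225 = 0; e2346: 67072016/1475712225 + 390048/32793605 - 6509552/113516325 = 0; e2356: 101919488/163968025 - 21750208/32793605 + 525504/12612925 = 0; e2456: 1560192/163968025 + 57254224/1475712225 - 5484304/113516325 = 0; e3456: 10997504/163968025 + 584256/163968025 - 2316352/32793605 = 0 — confirming B is simple. So B^2 = -9/25.
Answer: rotation, certificate B^2 = -9/25. Certificate logic: -9/25 is a conjugation-invariant scalar, so its sign fixes rotation versus boost versus null-rotation outright.


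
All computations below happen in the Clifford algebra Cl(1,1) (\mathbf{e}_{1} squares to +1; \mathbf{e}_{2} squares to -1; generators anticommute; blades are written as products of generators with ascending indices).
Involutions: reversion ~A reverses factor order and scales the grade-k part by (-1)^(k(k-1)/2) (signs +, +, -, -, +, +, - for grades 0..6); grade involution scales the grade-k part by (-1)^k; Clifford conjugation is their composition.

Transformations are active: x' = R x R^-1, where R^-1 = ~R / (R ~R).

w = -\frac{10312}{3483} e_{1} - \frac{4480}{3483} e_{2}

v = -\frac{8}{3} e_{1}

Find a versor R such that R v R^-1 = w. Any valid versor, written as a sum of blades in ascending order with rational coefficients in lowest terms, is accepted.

Here q(v) = q(w) = \frac{64}{9}; the classical choice R = v + w = -\frac{19600}{3483} e_{1} - \frac{4480}{3483} e_{2} then realises v -> w under the sandwich.
Answer: -\frac{19600}{3483} e_{1} - \frac{4480}{3483} e_{2}


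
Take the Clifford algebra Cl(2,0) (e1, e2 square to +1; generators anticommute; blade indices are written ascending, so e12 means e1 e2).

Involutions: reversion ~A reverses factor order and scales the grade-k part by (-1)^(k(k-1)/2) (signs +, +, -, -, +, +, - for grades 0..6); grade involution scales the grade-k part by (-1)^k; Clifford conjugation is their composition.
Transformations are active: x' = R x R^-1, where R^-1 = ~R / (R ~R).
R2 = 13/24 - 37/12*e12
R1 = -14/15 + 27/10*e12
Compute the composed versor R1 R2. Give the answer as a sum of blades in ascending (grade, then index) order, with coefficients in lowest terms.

Distribute over the terms of R1 (each basis-blade product reordered to ascending indices, repeated generators contracted through their squares):
(-14/15) R2 = -91/180 + 259/90*e12
(27/10*e12) R2 = 333/40 + 117/80*e12
Summing the partial products and collecting blades:
Answer: 563/72 + 625/144*e12


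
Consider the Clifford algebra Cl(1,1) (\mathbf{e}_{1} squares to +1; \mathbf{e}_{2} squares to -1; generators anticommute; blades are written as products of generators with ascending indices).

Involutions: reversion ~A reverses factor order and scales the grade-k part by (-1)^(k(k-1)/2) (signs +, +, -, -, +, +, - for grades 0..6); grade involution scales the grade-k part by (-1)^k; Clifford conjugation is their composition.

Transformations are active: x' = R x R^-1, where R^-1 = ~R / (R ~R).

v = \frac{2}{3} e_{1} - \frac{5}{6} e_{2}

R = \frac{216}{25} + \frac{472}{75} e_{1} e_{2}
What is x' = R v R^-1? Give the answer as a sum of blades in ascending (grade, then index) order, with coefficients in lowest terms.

~R = \frac{216}{25} - \frac{472}{75} e_{1} e_{2}, and R ~R = \frac{39424}{1125}, so R^-1 = ~R / (\frac{39424}{1125}).
R v = \frac{2476}{225} e_{1} - \frac{2564}{225} e_{2}
Answer: \frac{43979}{9240} e_{1} - \frac{44221}{9240} e_{2}


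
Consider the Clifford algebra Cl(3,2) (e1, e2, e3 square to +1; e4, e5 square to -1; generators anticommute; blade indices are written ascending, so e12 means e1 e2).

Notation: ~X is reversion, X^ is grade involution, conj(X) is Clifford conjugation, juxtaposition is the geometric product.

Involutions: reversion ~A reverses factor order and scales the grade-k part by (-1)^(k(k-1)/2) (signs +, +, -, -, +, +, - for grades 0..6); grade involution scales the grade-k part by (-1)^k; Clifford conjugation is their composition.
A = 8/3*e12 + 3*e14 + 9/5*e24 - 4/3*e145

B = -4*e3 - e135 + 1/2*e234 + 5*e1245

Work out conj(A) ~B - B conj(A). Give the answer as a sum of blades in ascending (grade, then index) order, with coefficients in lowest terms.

first term: 20/3*e2 - 9/10*e3 - 9*e15 + 15*e25 + 4/3*e34 + 40/3*e45 + 55/6*e123 - 32/3*e134 - 36/5*e234 + 8/3*e235 - 3*e345 + 2/3*e1235 + 16/3*e1345 + 9/5*e12345
second term: -20/3*e2 + 9/10*e3 - 9*e15 + 15*e25 + 4/3*e34 + 40/3*e45 + 55/6*e123 - 32/3*e134 - 36/5*e234 + 8/3*e235 - 3*e345 - 2/3*e1235 - 16/3*e1345 - 9/5*e12345
Answer: 40/3*e2 - 9/5*e3 + 4/3*e1235 + 32/3*e1345 + 18/5*e12345


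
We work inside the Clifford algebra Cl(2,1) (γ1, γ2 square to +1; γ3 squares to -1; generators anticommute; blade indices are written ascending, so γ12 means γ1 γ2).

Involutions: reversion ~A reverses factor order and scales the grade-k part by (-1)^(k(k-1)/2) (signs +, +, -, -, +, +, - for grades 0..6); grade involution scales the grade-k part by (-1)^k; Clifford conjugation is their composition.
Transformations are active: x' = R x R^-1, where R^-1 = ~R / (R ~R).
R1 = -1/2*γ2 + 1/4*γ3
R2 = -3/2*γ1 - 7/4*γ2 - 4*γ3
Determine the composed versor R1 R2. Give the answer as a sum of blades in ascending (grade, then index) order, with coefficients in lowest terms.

Distribute over the terms of R1 (each basis-blade product reordered to ascending indices, repeated generators contracted through their squares):
(-1/2*γ2) R2 = 7/8 - 3/4*γ12 + 2*γ23
(1/4*γ3) R2 = 1 + 3/8*γ13 + 7/16*γ23
Summing the partial products and collecting blades:
Answer: 15/8 - 3/4*γ12 + 3/8*γ13 + 39/16*γ23


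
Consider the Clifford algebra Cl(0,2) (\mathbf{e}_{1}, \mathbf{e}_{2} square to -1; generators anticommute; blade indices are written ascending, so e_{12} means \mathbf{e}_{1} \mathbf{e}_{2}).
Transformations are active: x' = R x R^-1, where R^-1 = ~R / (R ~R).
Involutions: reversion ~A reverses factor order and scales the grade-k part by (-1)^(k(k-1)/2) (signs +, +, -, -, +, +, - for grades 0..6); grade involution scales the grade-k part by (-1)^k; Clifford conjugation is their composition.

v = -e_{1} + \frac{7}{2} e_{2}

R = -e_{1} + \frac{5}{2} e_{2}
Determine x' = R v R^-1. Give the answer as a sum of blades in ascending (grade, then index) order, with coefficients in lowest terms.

~R = -e_{1} + \frac{5}{2} e_{2}, and R ~R = -\frac{29}{4}, so R^-1 = ~R / (-\frac{29}{4}).
R v = -\frac{39}{4} - e_{12}
Answer: -\frac{49}{29} e_{1} + \frac{187}{58} e_{2}


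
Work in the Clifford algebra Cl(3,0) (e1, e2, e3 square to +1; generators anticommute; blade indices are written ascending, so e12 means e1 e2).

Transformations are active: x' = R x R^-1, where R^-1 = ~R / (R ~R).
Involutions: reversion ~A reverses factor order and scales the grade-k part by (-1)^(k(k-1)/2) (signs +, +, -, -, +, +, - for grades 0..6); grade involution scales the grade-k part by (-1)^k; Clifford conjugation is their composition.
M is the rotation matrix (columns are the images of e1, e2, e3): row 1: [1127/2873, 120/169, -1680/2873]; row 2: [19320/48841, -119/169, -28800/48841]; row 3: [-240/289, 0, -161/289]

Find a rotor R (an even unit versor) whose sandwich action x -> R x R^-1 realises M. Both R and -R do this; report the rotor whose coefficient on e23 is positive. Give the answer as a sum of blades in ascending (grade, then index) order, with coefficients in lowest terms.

Method: write R = a + b12*e12 + b13*e13 + b23*e23 with a^2 + b12^2 + b13^2 + b23^2 = 1 (so R^-1 = ~R). Expanding the columns R e_j ~R gives tr M = 4a^2 - 1 and, from the antisymmetric part, M21 - M12 = -4a*b12, M13 - M31 = 4a*b13, M32 - M23 = -4a*b23.
Here tr M = -42441/48841, so a^2 = (1 + tr M)/4 = 1600/48841 and a = ±40/221. Taking a = 40/221: M21 - M12 = -15360/48841, M13 - M31 = 12000/48841, M32 - M23 = 28800/48841, giving b12 = 96/221, b13 = 75/221, b23 = -180/221, i.e. R = 40/221 + 96/221*e12 + 75/221*e13 - 180/221*e23.
Its e23 coefficient is negative, so report the other preimage -R.
Answer: -40/221 - 96/221*e12 - 75/221*e13 + 180/221*e23. Key observation: the double cover Spin(3) -> SO(3) sends R and -R to the same matrix (trace -42441/48841 here), so the stated sign of the e23 coefficient is what selects one sheet.


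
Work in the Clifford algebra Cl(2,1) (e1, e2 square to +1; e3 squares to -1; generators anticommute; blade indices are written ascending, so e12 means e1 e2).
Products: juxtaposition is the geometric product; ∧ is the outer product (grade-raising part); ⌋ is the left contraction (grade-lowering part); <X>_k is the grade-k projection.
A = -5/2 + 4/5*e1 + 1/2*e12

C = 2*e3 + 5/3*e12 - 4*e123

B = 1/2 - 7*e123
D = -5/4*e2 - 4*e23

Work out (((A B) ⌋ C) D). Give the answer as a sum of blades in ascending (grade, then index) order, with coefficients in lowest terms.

step 1: -5/4 + 2/5*e1 + 7/2*e3 + 1/4*e12 - 28/5*e23 + 35/2*e123
step 2: -929/12 + 112/5*e1 + 2/3*e2 - 3/2*e3 + 143/12*e12 - 8/5*e23 + 5*e123
step 3: 167/30 - 1675/48*e1 + 4933/48*e2 - 14/3*e3 - 28*e12 - 497/12*e13 + 7387/24*e23 - 448/5*e123
Answer: 167/30 - 1675/48*e1 + 4933/48*e2 - 14/3*e3 - 28*e12 - 497/12*e13 + 7387/24*e23 - 448/5*e123


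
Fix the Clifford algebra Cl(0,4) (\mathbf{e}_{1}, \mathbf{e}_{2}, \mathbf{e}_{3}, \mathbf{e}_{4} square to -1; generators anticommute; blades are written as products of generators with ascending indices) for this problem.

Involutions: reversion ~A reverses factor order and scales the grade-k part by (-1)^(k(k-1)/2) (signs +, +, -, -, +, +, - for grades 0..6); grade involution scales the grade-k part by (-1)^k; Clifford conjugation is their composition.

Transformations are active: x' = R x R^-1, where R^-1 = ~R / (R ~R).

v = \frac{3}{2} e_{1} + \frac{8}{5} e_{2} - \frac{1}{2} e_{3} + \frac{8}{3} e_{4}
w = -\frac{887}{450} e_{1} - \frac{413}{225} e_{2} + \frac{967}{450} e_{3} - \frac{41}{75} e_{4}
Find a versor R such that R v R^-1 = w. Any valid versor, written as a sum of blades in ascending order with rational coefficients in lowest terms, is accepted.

Why this works: both vectors square to -\frac{5477}{450}, so q(v) = q(w) and R = v + w = -\frac{106}{225} e_{1} - \frac{53}{225} e_{2} + \frac{371}{225} e_{3} + \frac{53}{25} e_{4} carries v to w — its own direction survives, the complement (v - w)/2 flips.
Answer: -\frac{106}{225} e_{1} - \frac{53}{225} e_{2} + \frac{371}{225} e_{3} + \frac{53}{25} e_{4}


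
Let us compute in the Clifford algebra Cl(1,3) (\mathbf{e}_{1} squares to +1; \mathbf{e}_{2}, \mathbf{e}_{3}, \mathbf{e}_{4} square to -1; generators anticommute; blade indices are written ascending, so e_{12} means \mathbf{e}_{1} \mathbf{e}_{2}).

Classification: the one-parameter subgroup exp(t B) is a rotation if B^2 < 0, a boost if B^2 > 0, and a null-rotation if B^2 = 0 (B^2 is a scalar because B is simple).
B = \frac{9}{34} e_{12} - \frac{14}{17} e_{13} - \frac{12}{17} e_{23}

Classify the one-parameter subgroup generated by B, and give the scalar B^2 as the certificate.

B^2 term by term: the squares give (\frac{9}{34})^2*(e_{12})^2 + (-\frac{14}{17})^2*(e_{13})^2 + (-\frac{12}{17})^2*(e_{23})^2 = \frac{81}{1156}*(+1) + \frac{196}{289}*(+1) + \frac{144}{289}*(-1) = \frac{1}{4} (each basis 2-blade squares to minus the product of its generators' squares); cross terms between blades sharing an index anticommute and cancel. So B^2 = \frac{1}{4}.
Answer: boost, certificate B^2 = \frac{1}{4}. Key observation: B^2 = \frac{1}{4} is a conjugation invariant, so its sign decides the class regardless of the surface form of B.


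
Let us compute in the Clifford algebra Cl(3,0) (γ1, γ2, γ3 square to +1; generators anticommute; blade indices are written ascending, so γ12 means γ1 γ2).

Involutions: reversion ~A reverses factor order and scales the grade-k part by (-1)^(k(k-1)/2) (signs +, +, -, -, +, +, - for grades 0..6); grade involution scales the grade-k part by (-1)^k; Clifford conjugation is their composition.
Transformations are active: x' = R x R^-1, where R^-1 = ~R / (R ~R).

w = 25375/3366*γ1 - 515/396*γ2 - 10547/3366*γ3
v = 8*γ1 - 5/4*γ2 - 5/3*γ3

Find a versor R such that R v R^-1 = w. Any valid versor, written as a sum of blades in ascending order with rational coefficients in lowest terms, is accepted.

A norm check does it: q(v) = q(w) = 9841/144, hence R = v + w = 52303/3366*γ1 - 505/198*γ2 - 16157/3366*γ3 realises the map — parallel part kept, (v - w)/2 negated, v carried to w.
Answer: 52303/3366*γ1 - 505/198*γ2 - 16157/3366*γ3


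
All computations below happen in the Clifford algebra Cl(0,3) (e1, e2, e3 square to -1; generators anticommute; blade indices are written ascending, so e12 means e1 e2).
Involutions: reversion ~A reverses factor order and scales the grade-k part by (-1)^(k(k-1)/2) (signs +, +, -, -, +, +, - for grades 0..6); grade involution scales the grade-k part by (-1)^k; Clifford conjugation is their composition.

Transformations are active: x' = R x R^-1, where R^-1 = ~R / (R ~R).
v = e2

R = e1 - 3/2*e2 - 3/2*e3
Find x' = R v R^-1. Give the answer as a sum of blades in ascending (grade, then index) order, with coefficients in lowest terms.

~R = e1 - 3/2*e2 - 3/2*e3, and R ~R = -11/2, so R^-1 = ~R / (-11/2).
R v = 3/2 + e12 + 3/2*e23
Answer: -6/11*e1 - 2/11*e2 + 9/11*e3


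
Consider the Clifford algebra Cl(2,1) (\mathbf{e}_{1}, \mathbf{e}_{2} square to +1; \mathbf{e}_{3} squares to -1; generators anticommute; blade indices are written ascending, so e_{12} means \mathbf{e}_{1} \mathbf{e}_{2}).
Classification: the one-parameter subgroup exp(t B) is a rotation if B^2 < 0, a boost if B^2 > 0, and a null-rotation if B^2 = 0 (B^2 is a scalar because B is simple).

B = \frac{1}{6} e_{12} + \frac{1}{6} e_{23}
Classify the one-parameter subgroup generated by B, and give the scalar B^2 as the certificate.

B^2 term by term: the squares give (\frac{1}{6})^2*(e_{12})^2 + (\frac{1}{6})^2*(e_{23})^2 = \frac{1}{36}*(-1) + \frac{1}{36}*(+1) = 0 (each basis 2-blade squares to minus the product of its generators' squares); cross terms between blades sharing an index anticommute and cancel. So B^2 = 0.
Answer: null-rotation, certificate B^2 = 0. B^2 = 0 is basis-independent, so its sign is the whole story.


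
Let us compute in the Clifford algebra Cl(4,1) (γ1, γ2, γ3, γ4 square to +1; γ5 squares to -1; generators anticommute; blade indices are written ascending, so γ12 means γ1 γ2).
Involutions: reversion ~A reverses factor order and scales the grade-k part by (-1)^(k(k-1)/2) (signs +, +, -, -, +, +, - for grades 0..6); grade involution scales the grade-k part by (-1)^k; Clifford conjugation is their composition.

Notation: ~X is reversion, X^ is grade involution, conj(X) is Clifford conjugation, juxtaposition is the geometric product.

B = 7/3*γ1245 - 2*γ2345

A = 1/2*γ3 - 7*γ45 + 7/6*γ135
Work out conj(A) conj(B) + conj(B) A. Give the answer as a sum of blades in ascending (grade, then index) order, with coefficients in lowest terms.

first term: 49/3*γ12 - 14*γ23 + 7/3*γ124 + 49/18*γ234 - γ245 - 7/6*γ12345
second term: -49/3*γ12 + 14*γ23 + 7/3*γ124 + 49/18*γ234 - γ245 + 7/6*γ12345
Answer: 14/3*γ124 + 49/9*γ234 - 2*γ245


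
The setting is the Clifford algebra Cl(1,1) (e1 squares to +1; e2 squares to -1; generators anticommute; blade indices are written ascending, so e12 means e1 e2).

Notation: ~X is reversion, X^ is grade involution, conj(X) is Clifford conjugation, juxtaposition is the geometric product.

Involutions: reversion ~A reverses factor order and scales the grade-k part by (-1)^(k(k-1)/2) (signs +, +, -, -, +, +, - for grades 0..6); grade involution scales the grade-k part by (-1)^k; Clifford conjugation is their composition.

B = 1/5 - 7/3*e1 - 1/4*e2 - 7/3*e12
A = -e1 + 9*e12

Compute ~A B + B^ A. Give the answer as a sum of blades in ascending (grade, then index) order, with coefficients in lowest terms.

first term: 70/3 - 49/20*e1 - 56/3*e2 - 31/20*e12
second term: -70/3 + 41/20*e1 + 56/3*e2 + 41/20*e12
Answer: -2/5*e1 + 1/2*e12


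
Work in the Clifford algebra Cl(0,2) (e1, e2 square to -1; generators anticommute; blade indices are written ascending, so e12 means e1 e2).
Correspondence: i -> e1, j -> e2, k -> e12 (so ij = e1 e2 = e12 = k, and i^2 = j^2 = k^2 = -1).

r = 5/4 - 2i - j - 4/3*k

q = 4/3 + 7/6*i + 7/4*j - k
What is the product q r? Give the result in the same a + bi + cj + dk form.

In blades: q = 4/3 + 7/6*e1 + 7/4*e2 - e12, r = 5/4 - 2*e1 - e2 - 4/3*e12.
Distribute q over r term by term (generator squares from the signature, products reordered to ascending indices): (4/3)*r = 5/3 - 8/3*e1 - 4/3*e2 - 16/9*e12; (7/6*e1)*r = 7/3 + 35/24*e1 + 14/9*e2 - 7/6*e12; (7/4*e2)*r = 7/4 - 7/3*e1 + 35/16*e2 + 7/2*e12; (-e12)*r = -4/3 - e1 + 2*e2 - 5/4*e12.
Sum: 53/12 - 109/24*e1 + 635/144*e2 - 25/36*e12; translating back through the correspondence:
Answer: 53/12 - 109/24*i + 635/144*j - 25/36*k


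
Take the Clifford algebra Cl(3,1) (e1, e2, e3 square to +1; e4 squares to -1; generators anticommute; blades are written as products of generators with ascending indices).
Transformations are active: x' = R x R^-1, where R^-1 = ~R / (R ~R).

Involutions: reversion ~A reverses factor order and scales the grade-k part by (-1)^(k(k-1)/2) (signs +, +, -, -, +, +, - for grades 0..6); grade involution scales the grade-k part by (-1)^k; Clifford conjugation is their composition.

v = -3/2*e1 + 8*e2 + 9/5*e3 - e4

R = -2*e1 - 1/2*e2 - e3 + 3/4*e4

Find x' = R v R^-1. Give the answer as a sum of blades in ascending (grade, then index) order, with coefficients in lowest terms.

~R = -2*e1 - 1/2*e2 - e3 + 3/4*e4, and R ~R = 75/16, so R^-1 = ~R / (75/16).
R v = -41/20 - 67/4*e1 e2 - 51/10*e1 e3 + 25/8*e1 e4 + 71/10*e2 e3 - 11/2*e2 e4 - 7/20*e3 e4
Answer: 2437/750*e1 - 2836/375*e2 - 347/375*e3 + 43/125*e4


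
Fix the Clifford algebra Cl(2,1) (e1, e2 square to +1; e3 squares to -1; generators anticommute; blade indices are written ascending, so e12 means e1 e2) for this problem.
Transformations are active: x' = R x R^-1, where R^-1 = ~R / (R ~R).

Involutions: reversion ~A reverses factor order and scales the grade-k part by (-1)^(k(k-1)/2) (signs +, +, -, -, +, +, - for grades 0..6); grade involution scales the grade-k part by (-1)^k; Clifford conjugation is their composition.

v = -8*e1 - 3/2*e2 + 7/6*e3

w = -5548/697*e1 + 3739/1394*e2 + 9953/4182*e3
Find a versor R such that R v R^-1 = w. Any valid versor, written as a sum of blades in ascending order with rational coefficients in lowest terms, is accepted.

Construction: equal norms (both 584/9) license R = v + w = -11124/697*e1 + 824/697*e2 + 2472/697*e3 — nothing changes along that direction, while (v - w)/2 changes sign, so v maps onto w.
Answer: -11124/697*e1 + 824/697*e2 + 2472/697*e3


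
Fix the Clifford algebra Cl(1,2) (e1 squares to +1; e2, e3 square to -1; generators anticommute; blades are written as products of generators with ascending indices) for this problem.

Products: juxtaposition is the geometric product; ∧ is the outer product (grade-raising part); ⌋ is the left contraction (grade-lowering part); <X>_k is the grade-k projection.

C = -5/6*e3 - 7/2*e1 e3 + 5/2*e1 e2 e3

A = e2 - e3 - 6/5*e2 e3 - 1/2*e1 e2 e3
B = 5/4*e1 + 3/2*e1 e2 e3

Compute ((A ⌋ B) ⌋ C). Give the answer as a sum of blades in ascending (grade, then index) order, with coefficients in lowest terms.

step 1: 3/4 + 9/5*e1 + 3/2*e1 e2 + 3/2*e1 e3
step 2: -21/4 - 15/4*e2 - 127/40*e3 - 21/8*e1 e3 + 9/2*e2 e3 + 15/8*e1 e2 e3
Answer: -21/4 - 15/4*e2 - 127/40*e3 - 21/8*e1 e3 + 9/2*e2 e3 + 15/8*e1 e2 e3


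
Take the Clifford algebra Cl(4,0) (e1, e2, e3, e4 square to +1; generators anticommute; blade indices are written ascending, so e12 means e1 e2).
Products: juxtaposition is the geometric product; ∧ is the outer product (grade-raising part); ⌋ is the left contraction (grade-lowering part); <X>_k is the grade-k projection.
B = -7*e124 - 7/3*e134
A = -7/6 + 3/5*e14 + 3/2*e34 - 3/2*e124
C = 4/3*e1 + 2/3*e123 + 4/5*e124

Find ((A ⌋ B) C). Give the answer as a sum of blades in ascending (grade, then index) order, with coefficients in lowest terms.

step 1: -21/2 + 7/2*e1 - 21/5*e2 - 7/5*e3 + 49/6*e124 + 49/18*e134
step 2: -28/15 - 14*e1 + 14/3*e12 + 14/3*e13 + 84/25*e14 + 203/45*e23 + 1603/135*e24 + 245/27*e34 - 7*e123 - 42/5*e124 - 28/25*e1234
Answer: -28/15 - 14*e1 + 14/3*e12 + 14/3*e13 + 84/25*e14 + 203/45*e23 + 1603/135*e24 + 245/27*e34 - 7*e123 - 42/5*e124 - 28/25*e1234


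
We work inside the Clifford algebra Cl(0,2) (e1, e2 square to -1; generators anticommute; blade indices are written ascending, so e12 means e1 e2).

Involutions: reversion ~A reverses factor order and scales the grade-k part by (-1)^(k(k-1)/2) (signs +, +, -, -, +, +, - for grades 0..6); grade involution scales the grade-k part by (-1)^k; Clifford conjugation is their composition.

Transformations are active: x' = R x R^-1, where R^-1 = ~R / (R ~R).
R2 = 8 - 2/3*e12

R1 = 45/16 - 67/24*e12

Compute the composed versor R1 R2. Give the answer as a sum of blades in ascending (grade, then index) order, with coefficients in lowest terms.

Distribute over the terms of R1 (each basis-blade product reordered to ascending indices, repeated generators contracted through their squares):
(45/16) R2 = 45/2 - 15/8*e12
(-67/24*e12) R2 = -67/36 - 67/3*e12
Summing the partial products and collecting blades:
Answer: 743/36 - 581/24*e12


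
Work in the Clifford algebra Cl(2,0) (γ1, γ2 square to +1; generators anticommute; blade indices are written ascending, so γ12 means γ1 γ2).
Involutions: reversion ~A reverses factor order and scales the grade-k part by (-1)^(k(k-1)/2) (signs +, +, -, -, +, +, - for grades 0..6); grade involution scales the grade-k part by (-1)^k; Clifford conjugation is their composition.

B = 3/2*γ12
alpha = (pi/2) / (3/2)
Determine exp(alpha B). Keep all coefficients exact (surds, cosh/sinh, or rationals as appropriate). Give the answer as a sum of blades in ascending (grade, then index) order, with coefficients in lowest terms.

B^2 = (3/2)^2*(γ12)^2 = 9/4*(-1) = -9/4 (a basis 2-blade squares to minus the product of its generators' squares).
B^2 = -9/4 — B^2 < 0, so the exponential closes trigonometrically: l = 3/2, alpha*l = pi/2, so exp(alpha B) = cos(pi/2) + (sin(pi/2)/(3/2))*B = 0 + (2/3)*B.
Answer: γ12


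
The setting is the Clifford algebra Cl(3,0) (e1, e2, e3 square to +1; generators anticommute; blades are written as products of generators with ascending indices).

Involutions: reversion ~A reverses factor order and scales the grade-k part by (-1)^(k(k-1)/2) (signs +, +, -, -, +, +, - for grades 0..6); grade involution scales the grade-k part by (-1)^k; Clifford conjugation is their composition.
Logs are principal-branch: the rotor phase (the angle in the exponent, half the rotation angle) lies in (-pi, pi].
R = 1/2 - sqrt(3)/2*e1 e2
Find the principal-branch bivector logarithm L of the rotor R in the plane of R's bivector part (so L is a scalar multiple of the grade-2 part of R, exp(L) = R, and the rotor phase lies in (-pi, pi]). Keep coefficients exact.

The scalar part of R is 1/2, which fixes the principal-branch rotor phase; the unit plane is then the bivector part divided by the sine of that phase, and L is that plane scaled by the phase.
Concretely: cos(phase) = 1/2 gives phase = ±pi/3, and since phase/sin(phase) is even the sign is immaterial: L = (phase/sin(phase)) * <R>_2 = (2*sqrt(3)*pi/9) * <R>_2.
Answer: -pi/3*e1 e2


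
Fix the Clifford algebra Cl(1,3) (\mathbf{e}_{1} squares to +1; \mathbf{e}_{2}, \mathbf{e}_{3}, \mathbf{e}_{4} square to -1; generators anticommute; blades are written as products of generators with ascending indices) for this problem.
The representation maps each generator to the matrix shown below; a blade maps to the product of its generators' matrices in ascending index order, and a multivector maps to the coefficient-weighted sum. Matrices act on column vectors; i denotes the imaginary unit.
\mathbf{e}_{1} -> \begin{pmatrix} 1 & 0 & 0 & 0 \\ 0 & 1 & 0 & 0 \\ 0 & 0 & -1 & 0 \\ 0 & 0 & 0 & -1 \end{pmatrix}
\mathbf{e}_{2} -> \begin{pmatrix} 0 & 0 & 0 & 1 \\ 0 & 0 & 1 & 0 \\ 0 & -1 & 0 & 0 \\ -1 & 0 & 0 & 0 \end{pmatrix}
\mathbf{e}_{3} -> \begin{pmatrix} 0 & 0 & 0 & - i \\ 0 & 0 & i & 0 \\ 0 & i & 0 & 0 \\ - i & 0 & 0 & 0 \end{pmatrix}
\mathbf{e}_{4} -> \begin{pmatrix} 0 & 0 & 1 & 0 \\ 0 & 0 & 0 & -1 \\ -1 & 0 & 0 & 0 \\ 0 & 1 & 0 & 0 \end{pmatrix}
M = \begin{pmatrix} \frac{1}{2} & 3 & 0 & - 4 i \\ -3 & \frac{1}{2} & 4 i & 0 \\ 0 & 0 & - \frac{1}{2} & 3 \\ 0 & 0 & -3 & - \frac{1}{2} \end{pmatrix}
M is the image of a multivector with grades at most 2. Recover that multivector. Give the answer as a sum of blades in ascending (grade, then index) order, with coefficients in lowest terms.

Method: the blade images are trace-orthogonal — tr(rho(e_A) rho(e_B)^-1) = 4 if A = B and 0 otherwise — and rho(e_A)^-1 = (e_A)^2 * rho(e_A) with (e_A)^2 = +1 or -1, so the coefficient of e_A in the preimage is (e_A)^2 * tr(M rho(e_A))/4.
Nonzero projections over blades of grade <= 2: e_{1}: (e_{1})^2 = +1, tr(M rho(e_{1})) = 2, coefficient \frac{1}{2}; e_{3}: (e_{3})^2 = -1, tr(M rho(e_{3})) = -8, coefficient 2; e_{1} e_{3}: (e_{1} e_{3})^2 = +1, tr(M rho(e_{1} e_{3})) = 8, coefficient 2; e_{2} e_{4}: (e_{2} e_{4})^2 = -1, tr(M rho(e_{2} e_{4})) = -12, coefficient 3. Every other blade of grade <= 2 projects to 0.
Answer: \frac{1}{2} e_{1} + 2 e_{3} + 2 e_{1} e_{3} + 3 e_{2} e_{4}
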